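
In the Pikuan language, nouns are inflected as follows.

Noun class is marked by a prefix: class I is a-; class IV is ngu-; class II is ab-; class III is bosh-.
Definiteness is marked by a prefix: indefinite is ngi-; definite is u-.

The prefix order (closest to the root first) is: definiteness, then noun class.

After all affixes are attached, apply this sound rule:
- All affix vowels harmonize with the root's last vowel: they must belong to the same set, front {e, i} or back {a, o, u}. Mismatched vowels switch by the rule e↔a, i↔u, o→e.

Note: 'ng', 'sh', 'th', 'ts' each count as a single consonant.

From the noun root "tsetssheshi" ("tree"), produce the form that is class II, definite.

Attach definiteness definite u- → utsetssheshi.
Attach noun class class II ab- → abutsetssheshi.
Apply vowel harmony: abutsetssheshi → ebitsetssheshi.

ebitsetssheshi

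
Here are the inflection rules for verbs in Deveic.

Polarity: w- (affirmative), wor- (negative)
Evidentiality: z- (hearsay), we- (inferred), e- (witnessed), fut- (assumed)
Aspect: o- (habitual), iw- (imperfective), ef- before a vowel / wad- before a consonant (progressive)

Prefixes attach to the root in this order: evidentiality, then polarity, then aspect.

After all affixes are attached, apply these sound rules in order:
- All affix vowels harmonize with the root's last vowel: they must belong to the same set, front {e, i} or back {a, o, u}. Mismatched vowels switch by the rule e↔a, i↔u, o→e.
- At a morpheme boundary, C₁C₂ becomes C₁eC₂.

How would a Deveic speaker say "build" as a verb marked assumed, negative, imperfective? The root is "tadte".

iwewerefitetadte

Attach evidentiality assumed fut- → futtadte.
Attach polarity negative wor- → worfuttadte.
Attach aspect imperfective iw- → iwworfuttadte.
Apply vowel harmony: iwworfuttadte → iwwerfittadte.
Apply epenthesis: iwwerfittadte → iwewerefitetadte.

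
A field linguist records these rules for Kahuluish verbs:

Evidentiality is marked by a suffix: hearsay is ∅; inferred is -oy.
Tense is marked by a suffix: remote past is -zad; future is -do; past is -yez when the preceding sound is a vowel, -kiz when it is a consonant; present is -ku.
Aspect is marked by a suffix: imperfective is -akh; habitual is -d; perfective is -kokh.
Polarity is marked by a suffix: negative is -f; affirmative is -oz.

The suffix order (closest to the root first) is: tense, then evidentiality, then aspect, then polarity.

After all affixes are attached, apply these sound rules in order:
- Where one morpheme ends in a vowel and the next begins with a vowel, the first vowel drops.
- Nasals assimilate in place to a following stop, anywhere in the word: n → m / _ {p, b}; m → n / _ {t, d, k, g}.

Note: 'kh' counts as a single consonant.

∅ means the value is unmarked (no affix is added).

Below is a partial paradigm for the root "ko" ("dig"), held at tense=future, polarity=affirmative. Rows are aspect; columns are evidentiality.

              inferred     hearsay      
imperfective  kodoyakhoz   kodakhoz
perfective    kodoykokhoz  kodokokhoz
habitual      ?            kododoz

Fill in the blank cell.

kodoydoz

Attach tense future -do → kodo.
Attach evidentiality inferred -oy → kodooy.
Attach aspect habitual -d → kodooyd.
Attach polarity affirmative -oz → kodooydoz.
Apply vowel deletion: kodooydoz → kodoydoz.
Nasal assimilation: no change.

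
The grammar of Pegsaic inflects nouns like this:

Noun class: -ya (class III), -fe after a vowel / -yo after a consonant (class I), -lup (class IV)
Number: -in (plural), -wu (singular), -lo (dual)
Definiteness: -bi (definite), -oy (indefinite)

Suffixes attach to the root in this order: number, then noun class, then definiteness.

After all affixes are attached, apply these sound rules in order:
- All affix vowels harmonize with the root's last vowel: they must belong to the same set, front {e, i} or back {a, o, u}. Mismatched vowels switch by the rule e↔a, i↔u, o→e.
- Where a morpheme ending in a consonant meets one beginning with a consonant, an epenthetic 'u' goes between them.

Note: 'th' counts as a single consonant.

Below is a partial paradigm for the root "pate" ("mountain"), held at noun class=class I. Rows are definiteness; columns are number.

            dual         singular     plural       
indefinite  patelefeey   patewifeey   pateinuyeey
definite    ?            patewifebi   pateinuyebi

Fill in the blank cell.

patelefebi

Attach number dual -lo → patelo.
Attach noun class class I -fe (after vowel 'o') → patelofe.
Attach definiteness definite -bi → patelofebi.
Apply vowel harmony: patelofebi → patelefebi.
Epenthesis: no change.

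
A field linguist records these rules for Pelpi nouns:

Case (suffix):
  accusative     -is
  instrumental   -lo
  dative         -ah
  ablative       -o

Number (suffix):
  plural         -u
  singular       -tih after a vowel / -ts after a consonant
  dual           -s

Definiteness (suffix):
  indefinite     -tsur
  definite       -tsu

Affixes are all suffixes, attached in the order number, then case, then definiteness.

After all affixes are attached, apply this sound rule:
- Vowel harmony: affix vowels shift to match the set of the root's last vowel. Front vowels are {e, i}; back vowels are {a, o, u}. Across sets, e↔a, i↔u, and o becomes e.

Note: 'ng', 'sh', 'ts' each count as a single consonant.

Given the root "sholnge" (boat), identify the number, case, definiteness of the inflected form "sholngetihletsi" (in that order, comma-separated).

singular, instrumental, definite

Segment: sholnge-tih-lo-tsu.
number: -tih/ts → singular.
case: -lo → instrumental.
definiteness: -tsu → definite.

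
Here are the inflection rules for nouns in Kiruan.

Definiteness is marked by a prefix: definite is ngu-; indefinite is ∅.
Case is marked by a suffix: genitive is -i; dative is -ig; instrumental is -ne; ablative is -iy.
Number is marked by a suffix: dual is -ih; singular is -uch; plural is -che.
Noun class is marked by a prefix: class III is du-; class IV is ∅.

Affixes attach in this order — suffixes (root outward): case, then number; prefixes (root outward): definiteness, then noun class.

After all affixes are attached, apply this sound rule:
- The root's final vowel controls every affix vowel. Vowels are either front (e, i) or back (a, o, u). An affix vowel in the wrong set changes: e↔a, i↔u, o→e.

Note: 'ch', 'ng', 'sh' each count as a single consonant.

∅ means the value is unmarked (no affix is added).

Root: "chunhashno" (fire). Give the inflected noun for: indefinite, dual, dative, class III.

definiteness = indefinite: zero marking, form stays chunhashno.
Attach noun class class III du- → duchunhashno.
Attach case dative -ig → duchunhashnoig.
Attach number dual -ih → duchunhashnoigih.
Apply vowel harmony: duchunhashnoigih → duchunhashnouguh.

duchunhashnouguh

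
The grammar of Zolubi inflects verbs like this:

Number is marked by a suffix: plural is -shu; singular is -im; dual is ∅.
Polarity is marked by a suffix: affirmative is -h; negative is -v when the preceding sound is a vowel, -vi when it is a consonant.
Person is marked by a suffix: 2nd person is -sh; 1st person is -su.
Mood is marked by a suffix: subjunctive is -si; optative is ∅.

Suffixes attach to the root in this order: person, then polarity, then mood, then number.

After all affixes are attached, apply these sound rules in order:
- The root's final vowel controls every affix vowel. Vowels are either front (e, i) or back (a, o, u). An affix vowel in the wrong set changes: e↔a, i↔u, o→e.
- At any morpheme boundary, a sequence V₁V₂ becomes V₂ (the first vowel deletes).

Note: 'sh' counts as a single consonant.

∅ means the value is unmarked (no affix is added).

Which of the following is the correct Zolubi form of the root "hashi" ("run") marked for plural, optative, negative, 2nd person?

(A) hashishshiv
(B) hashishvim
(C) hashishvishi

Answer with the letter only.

C

Attach person 2nd person -sh → hashish.
Attach polarity negative -vi (after consonant 'sh') → hashishvi.
mood = optative: zero marking, form stays hashishvi.
Attach number plural -shu → hashishvishu.
Apply vowel harmony: hashishvishu → hashishvishi.
Vowel deletion: no change.
So the correct form is hashishvishi, option (C).
(A) hashishshiv is wrong: it has the affixes in the wrong order.
(B) hashishvim is wrong: it uses singular instead of plural for number.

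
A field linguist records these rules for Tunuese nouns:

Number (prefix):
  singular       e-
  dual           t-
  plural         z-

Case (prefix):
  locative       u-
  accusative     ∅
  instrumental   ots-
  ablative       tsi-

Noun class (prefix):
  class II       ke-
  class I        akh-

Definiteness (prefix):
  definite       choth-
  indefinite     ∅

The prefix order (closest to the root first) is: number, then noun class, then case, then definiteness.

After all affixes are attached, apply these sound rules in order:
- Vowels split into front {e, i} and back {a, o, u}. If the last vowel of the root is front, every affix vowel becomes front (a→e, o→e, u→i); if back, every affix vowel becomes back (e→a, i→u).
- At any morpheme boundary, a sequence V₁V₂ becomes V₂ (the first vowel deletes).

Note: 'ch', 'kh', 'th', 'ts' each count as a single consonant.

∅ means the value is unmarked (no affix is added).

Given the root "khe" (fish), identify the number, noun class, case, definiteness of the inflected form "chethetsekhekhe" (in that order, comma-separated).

singular, class I, instrumental, definite

Segment: choth-ots-akh-e-khe.
number: e- → singular.
noun class: akh- → class I.
case: ots- → instrumental.
definiteness: choth- → definite.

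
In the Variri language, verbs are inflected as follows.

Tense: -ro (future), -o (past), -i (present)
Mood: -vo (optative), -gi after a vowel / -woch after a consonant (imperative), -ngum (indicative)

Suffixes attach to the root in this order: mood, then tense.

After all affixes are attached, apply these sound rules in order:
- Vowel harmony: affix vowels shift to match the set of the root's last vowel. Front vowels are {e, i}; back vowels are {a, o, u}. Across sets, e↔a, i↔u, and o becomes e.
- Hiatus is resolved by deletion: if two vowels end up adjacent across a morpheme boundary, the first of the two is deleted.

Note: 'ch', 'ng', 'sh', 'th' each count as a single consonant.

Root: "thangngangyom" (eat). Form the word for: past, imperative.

Attach mood imperative -woch (after consonant 'm') → thangngangyomwoch.
Attach tense past -o → thangngangyomwocho.
Vowel harmony: no change.
Vowel deletion: no change.

thangngangyomwocho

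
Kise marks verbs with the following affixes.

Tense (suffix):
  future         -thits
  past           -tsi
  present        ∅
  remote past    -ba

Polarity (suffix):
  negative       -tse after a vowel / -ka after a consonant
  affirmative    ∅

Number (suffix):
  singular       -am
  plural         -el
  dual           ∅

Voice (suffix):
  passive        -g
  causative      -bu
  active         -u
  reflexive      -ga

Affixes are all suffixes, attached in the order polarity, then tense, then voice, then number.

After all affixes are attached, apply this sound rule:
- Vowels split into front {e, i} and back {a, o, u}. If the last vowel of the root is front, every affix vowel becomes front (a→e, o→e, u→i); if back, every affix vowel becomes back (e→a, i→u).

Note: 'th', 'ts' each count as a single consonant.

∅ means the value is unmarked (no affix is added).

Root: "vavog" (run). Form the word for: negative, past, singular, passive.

vavogkatsugam

Attach polarity negative -ka (after consonant 'g') → vavogka.
Attach tense past -tsi → vavogkatsi.
Attach voice passive -g → vavogkatsig.
Attach number singular -am → vavogkatsigam.
Apply vowel harmony: vavogkatsigam → vavogkatsugam.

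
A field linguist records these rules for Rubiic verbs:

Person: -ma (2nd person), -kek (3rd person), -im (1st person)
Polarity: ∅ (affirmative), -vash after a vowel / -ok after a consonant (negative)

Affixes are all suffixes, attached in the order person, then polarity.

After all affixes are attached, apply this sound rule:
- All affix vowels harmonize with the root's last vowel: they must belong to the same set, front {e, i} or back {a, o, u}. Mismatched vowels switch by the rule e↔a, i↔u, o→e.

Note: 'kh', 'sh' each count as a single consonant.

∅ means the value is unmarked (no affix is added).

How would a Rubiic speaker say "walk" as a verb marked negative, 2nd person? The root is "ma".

Attach person 2nd person -ma → mama.
Attach polarity negative -vash (after vowel 'a') → mamavash.
Vowel harmony: no change.

mamavash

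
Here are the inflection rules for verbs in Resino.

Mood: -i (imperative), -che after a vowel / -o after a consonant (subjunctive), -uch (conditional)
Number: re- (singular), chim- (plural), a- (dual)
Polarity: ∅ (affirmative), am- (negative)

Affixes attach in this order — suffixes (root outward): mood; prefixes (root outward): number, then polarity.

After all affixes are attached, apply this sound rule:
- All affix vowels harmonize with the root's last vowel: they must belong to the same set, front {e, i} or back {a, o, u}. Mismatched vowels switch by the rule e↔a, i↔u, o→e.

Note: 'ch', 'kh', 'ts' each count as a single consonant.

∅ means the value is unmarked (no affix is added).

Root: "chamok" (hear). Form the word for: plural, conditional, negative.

amchumchamokuch

Attach mood conditional -uch → chamokuch.
Attach number plural chim- → chimchamokuch.
Attach polarity negative am- → amchimchamokuch.
Apply vowel harmony: amchimchamokuch → amchumchamokuch.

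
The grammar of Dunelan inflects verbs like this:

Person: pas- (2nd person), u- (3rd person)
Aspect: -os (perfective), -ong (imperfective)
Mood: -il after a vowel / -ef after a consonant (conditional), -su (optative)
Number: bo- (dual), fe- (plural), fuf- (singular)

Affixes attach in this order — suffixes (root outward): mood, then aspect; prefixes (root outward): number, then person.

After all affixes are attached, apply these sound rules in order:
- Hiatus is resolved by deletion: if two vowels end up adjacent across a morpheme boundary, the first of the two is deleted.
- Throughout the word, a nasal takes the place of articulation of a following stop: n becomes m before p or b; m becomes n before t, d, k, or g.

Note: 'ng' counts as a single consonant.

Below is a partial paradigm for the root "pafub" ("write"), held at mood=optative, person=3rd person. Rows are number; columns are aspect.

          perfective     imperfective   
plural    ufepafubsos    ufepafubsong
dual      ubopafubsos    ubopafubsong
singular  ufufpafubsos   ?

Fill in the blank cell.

ufufpafubsong

Attach mood optative -su → pafubsu.
Attach number singular fuf- → fufpafubsu.
Attach aspect imperfective -ong → fufpafubsuong.
Attach person 3rd person u- → ufufpafubsuong.
Apply vowel deletion: ufufpafubsuong → ufufpafubsong.
Nasal assimilation: no change.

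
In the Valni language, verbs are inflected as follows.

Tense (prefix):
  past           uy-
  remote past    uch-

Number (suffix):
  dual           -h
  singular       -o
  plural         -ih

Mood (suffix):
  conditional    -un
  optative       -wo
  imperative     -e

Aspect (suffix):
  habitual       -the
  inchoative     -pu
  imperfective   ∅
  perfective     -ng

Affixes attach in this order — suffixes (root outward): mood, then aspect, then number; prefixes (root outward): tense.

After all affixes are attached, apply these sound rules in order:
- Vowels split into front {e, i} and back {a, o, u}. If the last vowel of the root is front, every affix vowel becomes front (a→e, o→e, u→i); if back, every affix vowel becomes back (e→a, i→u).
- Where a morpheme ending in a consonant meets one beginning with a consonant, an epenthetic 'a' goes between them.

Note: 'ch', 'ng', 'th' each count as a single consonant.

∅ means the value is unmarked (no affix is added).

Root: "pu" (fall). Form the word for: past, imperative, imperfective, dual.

uyapuah

Attach mood imperative -e → pue.
Attach tense past uy- → uypue.
aspect = imperfective: zero marking, form stays uypue.
Attach number dual -h → uypueh.
Apply vowel harmony: uypueh → uypuah.
Apply epenthesis: uypuah → uyapuah.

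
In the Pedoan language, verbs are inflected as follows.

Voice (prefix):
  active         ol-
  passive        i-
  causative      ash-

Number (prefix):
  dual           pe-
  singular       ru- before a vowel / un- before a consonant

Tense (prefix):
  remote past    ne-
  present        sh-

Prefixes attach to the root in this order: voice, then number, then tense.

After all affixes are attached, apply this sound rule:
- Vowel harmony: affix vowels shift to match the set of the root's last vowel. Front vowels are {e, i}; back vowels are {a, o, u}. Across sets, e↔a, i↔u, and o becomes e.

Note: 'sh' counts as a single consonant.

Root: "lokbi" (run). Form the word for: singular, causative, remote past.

nerieshlokbi

Attach voice causative ash- → ashlokbi.
Attach number singular ru- (before vowel 'a') → ruashlokbi.
Attach tense remote past ne- → neruashlokbi.
Apply vowel harmony: neruashlokbi → nerieshlokbi.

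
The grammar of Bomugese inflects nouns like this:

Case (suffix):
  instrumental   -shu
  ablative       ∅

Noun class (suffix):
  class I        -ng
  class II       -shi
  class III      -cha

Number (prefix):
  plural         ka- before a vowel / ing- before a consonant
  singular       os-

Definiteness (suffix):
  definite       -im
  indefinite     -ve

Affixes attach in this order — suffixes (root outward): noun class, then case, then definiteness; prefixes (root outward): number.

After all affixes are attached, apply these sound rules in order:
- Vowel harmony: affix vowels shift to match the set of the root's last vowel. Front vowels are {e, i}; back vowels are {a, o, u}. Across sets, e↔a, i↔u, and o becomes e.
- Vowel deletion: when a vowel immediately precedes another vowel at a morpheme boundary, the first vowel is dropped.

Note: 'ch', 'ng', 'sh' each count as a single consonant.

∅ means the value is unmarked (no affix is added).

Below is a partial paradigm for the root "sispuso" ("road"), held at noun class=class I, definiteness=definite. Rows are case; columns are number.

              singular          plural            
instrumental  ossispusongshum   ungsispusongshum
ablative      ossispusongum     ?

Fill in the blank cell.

ungsispusongum

Attach noun class class I -ng → sispusong.
case = ablative: zero marking, form stays sispusong.
Attach number plural ing- (before consonant 's') → ingsispusong.
Attach definiteness definite -im → ingsispusongim.
Apply vowel harmony: ingsispusongim → ungsispusongum.
Vowel deletion: no change.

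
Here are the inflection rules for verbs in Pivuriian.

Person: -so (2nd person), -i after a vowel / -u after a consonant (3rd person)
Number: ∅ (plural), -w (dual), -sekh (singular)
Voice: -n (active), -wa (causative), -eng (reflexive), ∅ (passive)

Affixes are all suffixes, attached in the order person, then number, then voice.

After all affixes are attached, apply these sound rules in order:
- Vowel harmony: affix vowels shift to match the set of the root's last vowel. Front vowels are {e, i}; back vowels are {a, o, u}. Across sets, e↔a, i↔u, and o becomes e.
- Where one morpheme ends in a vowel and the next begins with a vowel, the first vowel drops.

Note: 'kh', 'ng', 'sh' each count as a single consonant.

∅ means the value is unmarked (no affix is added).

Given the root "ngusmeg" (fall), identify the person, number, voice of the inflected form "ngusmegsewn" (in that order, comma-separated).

2nd person, dual, active

Segment: ngusmeg-so-w-n.
person: -so → 2nd person.
number: -w → dual.
voice: -n → active.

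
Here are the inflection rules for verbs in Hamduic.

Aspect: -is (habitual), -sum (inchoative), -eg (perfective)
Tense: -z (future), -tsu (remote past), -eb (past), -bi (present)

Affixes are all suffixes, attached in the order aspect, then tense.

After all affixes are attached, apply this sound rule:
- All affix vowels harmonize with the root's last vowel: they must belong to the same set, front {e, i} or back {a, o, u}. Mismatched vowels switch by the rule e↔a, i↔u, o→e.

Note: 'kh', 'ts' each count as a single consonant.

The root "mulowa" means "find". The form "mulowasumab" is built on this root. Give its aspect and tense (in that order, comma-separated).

inchoative, past

Segment: mulowa-sum-eb.
aspect: -sum → inchoative.
tense: -eb → past.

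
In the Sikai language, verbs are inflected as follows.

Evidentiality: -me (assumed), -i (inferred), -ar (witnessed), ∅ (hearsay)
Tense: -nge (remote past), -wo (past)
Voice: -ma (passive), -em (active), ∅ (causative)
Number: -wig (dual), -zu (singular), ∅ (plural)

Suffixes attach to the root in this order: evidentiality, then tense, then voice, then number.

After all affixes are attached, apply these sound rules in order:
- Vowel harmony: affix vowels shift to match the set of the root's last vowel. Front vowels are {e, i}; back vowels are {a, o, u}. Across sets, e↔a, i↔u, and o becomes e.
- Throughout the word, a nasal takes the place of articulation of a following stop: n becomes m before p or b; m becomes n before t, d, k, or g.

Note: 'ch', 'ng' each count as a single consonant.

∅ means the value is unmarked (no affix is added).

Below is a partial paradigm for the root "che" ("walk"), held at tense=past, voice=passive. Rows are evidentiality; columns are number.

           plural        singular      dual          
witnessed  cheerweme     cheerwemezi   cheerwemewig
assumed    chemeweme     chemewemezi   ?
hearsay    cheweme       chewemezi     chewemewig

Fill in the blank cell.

Attach evidentiality assumed -me → cheme.
Attach tense past -wo → chemewo.
Attach voice passive -ma → chemewoma.
Attach number dual -wig → chemewomawig.
Apply vowel harmony: chemewomawig → chemewemewig.
Nasal assimilation: no change.

chemewemewig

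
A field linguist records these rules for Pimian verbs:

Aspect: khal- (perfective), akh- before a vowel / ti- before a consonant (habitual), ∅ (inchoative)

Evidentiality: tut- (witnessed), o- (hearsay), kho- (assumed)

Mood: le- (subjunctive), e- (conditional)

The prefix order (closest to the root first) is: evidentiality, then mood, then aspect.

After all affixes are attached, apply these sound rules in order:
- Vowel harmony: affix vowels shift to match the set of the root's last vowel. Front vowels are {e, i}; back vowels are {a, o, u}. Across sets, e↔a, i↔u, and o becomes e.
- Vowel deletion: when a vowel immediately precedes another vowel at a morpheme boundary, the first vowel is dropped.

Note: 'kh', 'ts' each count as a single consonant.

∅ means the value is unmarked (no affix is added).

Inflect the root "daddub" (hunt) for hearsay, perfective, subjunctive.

khallodaddub

Attach evidentiality hearsay o- → odaddub.
Attach mood subjunctive le- → leodaddub.
Attach aspect perfective khal- → khalleodaddub.
Apply vowel harmony: khalleodaddub → khallaodaddub.
Apply vowel deletion: khallaodaddub → khallodaddub.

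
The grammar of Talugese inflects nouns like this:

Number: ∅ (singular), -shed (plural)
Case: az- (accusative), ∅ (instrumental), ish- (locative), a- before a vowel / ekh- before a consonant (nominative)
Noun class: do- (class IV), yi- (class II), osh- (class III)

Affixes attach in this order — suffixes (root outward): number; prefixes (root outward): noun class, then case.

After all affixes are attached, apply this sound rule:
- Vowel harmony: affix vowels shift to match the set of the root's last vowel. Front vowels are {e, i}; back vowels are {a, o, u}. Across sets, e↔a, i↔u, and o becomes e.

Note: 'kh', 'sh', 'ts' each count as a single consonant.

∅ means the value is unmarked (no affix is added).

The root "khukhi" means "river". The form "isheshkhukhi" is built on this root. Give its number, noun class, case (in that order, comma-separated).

Segment: ish-osh-khukhi.
number: ∅ → singular.
noun class: osh- → class III.
case: ish- → locative.

singular, class III, locative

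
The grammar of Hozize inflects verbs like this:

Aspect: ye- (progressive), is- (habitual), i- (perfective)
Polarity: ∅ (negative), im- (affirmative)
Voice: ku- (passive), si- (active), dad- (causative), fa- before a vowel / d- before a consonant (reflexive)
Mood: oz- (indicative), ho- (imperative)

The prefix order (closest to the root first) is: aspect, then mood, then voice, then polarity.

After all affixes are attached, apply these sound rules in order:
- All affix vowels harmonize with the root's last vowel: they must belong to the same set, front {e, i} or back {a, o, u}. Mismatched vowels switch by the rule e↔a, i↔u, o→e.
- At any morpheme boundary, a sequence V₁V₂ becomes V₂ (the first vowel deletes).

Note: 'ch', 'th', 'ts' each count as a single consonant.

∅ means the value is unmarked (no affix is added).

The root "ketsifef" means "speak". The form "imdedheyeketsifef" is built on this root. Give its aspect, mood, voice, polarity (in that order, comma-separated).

Segment: im-dad-ho-ye-ketsifef.
aspect: ye- → progressive.
mood: ho- → imperative.
voice: dad- → causative.
polarity: im- → affirmative.

progressive, imperative, causative, affirmative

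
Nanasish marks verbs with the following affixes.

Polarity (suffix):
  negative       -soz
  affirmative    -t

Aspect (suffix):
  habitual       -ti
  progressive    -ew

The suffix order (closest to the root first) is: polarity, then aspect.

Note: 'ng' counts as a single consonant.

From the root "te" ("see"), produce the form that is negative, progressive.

Attach polarity negative -soz → tesoz.
Attach aspect progressive -ew → tesozew.

tesozew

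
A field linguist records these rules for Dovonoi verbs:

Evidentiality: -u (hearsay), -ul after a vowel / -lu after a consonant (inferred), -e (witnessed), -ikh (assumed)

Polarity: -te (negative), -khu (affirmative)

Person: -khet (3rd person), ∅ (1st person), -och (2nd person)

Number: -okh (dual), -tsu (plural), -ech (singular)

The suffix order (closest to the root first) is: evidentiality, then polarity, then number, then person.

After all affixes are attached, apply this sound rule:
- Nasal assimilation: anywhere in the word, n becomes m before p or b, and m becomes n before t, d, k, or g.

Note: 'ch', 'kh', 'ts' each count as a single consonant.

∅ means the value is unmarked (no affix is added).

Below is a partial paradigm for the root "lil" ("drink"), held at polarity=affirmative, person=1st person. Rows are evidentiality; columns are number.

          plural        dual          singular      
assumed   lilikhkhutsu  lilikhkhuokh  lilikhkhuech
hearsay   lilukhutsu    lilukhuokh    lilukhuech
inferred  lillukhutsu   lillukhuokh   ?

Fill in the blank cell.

lillukhuech

Attach evidentiality inferred -lu (after consonant 'l') → lillu.
Attach polarity affirmative -khu → lillukhu.
Attach number singular -ech → lillukhuech.
person = 1st person: zero marking, form stays lillukhuech.
Nasal assimilation: no change.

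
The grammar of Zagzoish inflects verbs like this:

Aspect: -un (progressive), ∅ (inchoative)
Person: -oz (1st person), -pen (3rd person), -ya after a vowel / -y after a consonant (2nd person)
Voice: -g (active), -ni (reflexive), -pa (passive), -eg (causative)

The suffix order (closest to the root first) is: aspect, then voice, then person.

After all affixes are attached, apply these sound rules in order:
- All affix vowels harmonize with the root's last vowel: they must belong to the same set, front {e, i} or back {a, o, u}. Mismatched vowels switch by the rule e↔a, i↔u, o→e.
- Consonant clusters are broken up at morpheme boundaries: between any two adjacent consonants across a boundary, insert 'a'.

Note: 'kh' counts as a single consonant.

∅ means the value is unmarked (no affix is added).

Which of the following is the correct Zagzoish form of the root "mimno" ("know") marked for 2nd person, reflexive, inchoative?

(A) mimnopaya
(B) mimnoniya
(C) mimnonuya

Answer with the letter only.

aspect = inchoative: zero marking, form stays mimno.
Attach voice reflexive -ni → mimnoni.
Attach person 2nd person -ya (after vowel 'i') → mimnoniya.
Apply vowel harmony: mimnoniya → mimnonuya.
Epenthesis: no change.
So the correct form is mimnonuya, option (C).
(A) mimnopaya is wrong: it uses passive instead of reflexive for voice.
(B) mimnoniya is wrong: it fails to apply the sound rule(s).

C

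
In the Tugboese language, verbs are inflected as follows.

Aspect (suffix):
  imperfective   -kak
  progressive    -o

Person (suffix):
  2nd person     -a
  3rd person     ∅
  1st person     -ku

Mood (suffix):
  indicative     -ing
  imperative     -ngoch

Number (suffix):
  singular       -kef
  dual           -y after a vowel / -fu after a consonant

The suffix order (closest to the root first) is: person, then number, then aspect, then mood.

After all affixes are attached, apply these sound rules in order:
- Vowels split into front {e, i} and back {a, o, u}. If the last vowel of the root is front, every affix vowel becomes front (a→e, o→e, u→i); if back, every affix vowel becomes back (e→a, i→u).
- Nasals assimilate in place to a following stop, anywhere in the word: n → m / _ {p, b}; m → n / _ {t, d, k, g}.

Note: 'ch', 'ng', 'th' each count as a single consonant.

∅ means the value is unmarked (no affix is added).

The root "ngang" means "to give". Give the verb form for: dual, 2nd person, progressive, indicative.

ngangayoung

Attach person 2nd person -a → nganga.
Attach number dual -y (after vowel 'a') → ngangay.
Attach aspect progressive -o → ngangayo.
Attach mood indicative -ing → ngangayoing.
Apply vowel harmony: ngangayoing → ngangayoung.
Nasal assimilation: no change.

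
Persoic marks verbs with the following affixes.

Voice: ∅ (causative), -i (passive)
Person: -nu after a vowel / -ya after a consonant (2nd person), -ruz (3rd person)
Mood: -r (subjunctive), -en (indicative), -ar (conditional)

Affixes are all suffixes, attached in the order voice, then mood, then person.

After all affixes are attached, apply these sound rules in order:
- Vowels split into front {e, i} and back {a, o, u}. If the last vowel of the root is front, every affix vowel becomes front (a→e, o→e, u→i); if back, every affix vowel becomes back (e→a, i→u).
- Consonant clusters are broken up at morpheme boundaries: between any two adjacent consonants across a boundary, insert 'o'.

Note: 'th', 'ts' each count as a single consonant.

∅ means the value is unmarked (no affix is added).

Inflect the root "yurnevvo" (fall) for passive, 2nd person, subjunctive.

Attach voice passive -i → yurnevvoi.
Attach mood subjunctive -r → yurnevvoir.
Attach person 2nd person -ya (after consonant 'r') → yurnevvoirya.
Apply vowel harmony: yurnevvoirya → yurnevvourya.
Apply epenthesis: yurnevvourya → yurnevvouroya.

yurnevvouroya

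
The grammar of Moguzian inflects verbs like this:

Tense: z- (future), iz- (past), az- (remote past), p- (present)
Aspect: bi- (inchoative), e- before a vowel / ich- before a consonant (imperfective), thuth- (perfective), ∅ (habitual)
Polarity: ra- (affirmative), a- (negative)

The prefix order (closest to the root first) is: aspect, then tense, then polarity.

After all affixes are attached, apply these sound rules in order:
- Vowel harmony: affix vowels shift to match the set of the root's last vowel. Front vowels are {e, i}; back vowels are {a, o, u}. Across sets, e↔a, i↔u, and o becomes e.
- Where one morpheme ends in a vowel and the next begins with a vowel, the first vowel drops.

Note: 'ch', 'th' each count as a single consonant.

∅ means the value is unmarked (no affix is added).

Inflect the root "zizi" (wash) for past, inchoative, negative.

Attach aspect inchoative bi- → bizizi.
Attach tense past iz- → izbizizi.
Attach polarity negative a- → aizbizizi.
Apply vowel harmony: aizbizizi → eizbizizi.
Apply vowel deletion: eizbizizi → izbizizi.

izbizizi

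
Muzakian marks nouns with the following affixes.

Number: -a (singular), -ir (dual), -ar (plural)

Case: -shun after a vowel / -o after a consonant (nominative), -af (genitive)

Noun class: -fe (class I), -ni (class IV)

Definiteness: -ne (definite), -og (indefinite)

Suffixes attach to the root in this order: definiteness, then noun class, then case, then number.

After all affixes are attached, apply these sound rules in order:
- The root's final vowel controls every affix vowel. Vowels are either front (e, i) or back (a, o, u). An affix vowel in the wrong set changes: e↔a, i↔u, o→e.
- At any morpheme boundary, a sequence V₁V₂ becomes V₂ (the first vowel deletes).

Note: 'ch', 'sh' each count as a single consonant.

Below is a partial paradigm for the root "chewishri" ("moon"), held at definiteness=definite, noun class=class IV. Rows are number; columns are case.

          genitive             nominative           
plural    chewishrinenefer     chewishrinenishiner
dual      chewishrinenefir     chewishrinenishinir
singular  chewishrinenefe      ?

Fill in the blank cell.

chewishrinenishine

Attach definiteness definite -ne → chewishrine.
Attach noun class class IV -ni → chewishrineni.
Attach case nominative -shun (after vowel 'i') → chewishrinenishun.
Attach number singular -a → chewishrinenishuna.
Apply vowel harmony: chewishrinenishuna → chewishrinenishine.
Vowel deletion: no change.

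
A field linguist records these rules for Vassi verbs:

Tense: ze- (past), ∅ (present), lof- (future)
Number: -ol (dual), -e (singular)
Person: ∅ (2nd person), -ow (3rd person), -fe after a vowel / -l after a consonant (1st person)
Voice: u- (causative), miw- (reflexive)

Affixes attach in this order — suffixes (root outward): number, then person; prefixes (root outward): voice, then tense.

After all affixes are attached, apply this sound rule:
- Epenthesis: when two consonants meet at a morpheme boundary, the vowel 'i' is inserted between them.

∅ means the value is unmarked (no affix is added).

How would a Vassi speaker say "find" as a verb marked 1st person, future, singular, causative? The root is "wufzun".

lofuwufzunefe

Attach voice causative u- → uwufzun.
Attach number singular -e → uwufzune.
Attach tense future lof- → lofuwufzune.
Attach person 1st person -fe (after vowel 'e') → lofuwufzunefe.
Epenthesis: no change.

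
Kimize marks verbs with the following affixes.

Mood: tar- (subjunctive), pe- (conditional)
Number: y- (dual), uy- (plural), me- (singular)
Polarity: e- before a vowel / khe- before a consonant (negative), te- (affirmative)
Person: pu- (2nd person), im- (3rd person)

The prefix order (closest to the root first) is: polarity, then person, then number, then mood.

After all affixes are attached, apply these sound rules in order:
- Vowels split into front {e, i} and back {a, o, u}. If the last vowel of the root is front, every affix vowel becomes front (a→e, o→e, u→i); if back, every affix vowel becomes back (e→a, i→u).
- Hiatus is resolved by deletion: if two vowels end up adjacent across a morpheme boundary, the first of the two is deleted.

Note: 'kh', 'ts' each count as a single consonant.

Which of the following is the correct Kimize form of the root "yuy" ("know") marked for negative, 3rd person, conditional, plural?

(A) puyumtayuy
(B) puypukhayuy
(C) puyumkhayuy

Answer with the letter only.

C

Attach polarity negative khe- (before consonant 'y') → kheyuy.
Attach person 3rd person im- → imkheyuy.
Attach number plural uy- → uyimkheyuy.
Attach mood conditional pe- → peuyimkheyuy.
Apply vowel harmony: peuyimkheyuy → pauyumkhayuy.
Apply vowel deletion: pauyumkhayuy → puyumkhayuy.
So the correct form is puyumkhayuy, option (C).
(A) puyumtayuy is wrong: it uses affirmative instead of negative for polarity.
(B) puypukhayuy is wrong: it uses 2nd person instead of 3rd person for person.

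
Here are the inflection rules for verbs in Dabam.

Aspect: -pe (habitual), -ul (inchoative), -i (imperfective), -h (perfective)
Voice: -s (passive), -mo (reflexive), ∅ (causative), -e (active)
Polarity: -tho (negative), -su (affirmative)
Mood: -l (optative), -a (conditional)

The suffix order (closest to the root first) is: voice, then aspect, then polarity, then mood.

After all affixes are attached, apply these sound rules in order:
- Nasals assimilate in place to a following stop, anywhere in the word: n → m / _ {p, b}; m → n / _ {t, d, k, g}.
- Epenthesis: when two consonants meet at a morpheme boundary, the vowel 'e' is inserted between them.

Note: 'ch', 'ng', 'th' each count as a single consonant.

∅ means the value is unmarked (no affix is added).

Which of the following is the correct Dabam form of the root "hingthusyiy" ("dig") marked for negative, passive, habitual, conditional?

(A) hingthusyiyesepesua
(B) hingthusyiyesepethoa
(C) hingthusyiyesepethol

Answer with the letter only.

B

Attach voice passive -s → hingthusyiys.
Attach aspect habitual -pe → hingthusyiyspe.
Attach polarity negative -tho → hingthusyiyspetho.
Attach mood conditional -a → hingthusyiyspethoa.
Nasal assimilation: no change.
Apply epenthesis: hingthusyiyspethoa → hingthusyiyesepethoa.
So the correct form is hingthusyiyesepethoa, option (B).
(A) hingthusyiyesepesua is wrong: it uses affirmative instead of negative for polarity.
(C) hingthusyiyesepethol is wrong: it uses optative instead of conditional for mood.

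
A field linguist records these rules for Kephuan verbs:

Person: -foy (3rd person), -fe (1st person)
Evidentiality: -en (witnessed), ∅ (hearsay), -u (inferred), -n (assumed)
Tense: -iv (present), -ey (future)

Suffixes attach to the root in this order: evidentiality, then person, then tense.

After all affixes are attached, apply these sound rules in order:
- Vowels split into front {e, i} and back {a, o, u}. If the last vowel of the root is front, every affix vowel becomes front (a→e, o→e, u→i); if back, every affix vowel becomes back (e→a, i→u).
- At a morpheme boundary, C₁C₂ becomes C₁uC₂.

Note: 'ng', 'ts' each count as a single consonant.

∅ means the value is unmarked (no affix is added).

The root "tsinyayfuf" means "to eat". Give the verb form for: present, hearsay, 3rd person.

evidentiality = hearsay: zero marking, form stays tsinyayfuf.
Attach person 3rd person -foy → tsinyayfuffoy.
Attach tense present -iv → tsinyayfuffoyiv.
Apply vowel harmony: tsinyayfuffoyiv → tsinyayfuffoyuv.
Apply epenthesis: tsinyayfuffoyuv → tsinyayfufufoyuv.

tsinyayfufufoyuv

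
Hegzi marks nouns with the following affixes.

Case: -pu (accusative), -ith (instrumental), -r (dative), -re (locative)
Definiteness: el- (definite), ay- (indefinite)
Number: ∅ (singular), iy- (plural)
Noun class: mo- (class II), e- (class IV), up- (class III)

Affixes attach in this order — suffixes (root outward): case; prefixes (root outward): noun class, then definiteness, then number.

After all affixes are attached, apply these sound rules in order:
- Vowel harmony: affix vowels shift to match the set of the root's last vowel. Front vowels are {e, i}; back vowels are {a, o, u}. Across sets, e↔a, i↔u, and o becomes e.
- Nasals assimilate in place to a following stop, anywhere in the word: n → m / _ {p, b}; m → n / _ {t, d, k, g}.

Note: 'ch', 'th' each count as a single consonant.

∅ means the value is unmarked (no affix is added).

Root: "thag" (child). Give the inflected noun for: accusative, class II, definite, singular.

Attach case accusative -pu → thagpu.
Attach noun class class II mo- → mothagpu.
Attach definiteness definite el- → elmothagpu.
number = singular: zero marking, form stays elmothagpu.
Apply vowel harmony: elmothagpu → almothagpu.
Nasal assimilation: no change.

almothagpu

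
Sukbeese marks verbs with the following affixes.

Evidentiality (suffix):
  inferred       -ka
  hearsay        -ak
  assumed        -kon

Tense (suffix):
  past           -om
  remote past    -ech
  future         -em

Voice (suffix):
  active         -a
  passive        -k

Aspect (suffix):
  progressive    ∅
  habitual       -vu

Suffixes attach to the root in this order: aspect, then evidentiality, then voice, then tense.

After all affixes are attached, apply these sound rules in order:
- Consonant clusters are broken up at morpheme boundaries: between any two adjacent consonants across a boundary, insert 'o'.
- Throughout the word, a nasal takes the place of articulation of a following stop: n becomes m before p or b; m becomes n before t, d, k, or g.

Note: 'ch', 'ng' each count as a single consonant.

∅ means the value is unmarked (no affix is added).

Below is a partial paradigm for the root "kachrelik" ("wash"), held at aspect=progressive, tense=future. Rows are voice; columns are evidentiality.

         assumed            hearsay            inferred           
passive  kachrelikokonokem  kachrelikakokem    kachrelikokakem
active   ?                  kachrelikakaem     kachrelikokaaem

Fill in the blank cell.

aspect = progressive: zero marking, form stays kachrelik.
Attach evidentiality assumed -kon → kachrelikkon.
Attach voice active -a → kachrelikkona.
Attach tense future -em → kachrelikkonaem.
Apply epenthesis: kachrelikkonaem → kachrelikokonaem.
Nasal assimilation: no change.

kachrelikokonaem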